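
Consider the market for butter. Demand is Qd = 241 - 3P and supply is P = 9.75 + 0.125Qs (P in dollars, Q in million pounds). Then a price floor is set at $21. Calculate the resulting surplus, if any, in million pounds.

Rearranging supply gives Qs = 8P - 78. Without the control the market clears where 241 - 3P = 8P - 78, i.e. P* = 29 and Q* = 154.
The floor of 21 is below the equilibrium price 29, so it is not binding; the market clears at P* = 29, Q* = 154.
Since the control does not bind, there is no surplus.

0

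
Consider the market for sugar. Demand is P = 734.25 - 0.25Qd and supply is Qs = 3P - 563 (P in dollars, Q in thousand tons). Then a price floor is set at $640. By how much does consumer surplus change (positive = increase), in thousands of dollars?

-91980

Rearranging demand gives Qd = 2937 - 4P. Equilibrium: 2937 - 4P = 3P - 563, so 3500 = 7P and P* = 500, Q* = 937.
The floor of 640 is above the equilibrium price 500, so it binds.
At P = 640: Qd = 2937 - 4·640 = 377 and Qs = 3·640 - 563 = 1357.
Consumer surplus without the control is ½ · (734.25 - 500) · 937 = 109746.125.
With the floor, consumers buy 377 units at 640, so CS = ½ · (734.25 - 640) · 377 = 17766.125.
Change in consumer surplus = 17766.125 - 109746.125 = -91980.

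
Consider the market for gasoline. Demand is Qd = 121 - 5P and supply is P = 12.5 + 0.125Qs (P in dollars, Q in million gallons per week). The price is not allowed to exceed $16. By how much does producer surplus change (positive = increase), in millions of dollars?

-32

Rearranging supply gives Qs = 8P - 100. Equilibrium: 121 - 5P = 8P - 100, so 221 = 13P and P* = 17, Q* = 36.
Because the ceiling (16) lies below the market-clearing price, it is binding.
At P = 16: Qd = 121 - 5·16 = 41 and Qs = 8·16 - 100 = 28.
Producer surplus without the control is ½ · (17 - 12.5) · 36 = 81.
With the ceiling, producers sell 28 units at 16, so PS = ½ · (16 - 12.5) · 28 = 49.
Change in producer surplus = 49 - 81 = -32.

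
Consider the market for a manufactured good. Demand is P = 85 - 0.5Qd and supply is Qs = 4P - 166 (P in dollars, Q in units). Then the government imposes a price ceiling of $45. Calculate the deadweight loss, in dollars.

726

Rearranging demand gives Qd = 170 - 2P. Without the control the market clears where 170 - 2P = 4P - 166, i.e. P* = 56 and Q* = 58.
Since 45 < 56, the ceiling is binding.
At P = 45: Qd = 170 - 2·45 = 80 and Qs = 4·45 - 166 = 14.
Quantity traded falls to 14. At Q = 14 the demand price is (170 - 14)/2 = 78 and the supply price is (166 + 14)/4 = 45.
Deadweight loss = ½ · (78 - 45) · (58 - 14) = ½ · 33 · 44 = 726.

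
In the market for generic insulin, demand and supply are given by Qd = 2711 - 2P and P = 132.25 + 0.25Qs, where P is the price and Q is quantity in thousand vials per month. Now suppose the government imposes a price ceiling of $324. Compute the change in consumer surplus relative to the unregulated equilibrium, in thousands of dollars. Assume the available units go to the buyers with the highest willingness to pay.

Rearranging supply gives Qs = 4P - 529. In a free market, 2711 - 2P = 4P - 529 gives the equilibrium P* = 540, Q* = 1631.
Because the ceiling (324) lies below the market-clearing price, it is binding.
At P = 324: Qd = 2711 - 2·324 = 2063 and Qs = 4·324 - 529 = 767.
Consumer surplus without the control is ½ · (1355.5 - 540) · 1631 = 665040.25.
With the ceiling, 767 units are sold at 324 (assume they go to the highest-value buyers). The demand price at Q = 767 is 972, so CS = ½ · [(1355.5 - 324) + (972 - 324)] · 767 = 644088.25.
Change in consumer surplus = 644088.25 - 665040.25 = -20952.

-20952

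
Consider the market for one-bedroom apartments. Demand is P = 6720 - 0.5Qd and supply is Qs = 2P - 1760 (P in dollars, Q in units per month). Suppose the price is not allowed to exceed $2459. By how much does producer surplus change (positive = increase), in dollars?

Rearranging demand gives Qd = 13440 - 2P. Without the control the market clears where 13440 - 2P = 2P - 1760, i.e. P* = 3800 and Q* = 5840.
Because the ceiling (2459) lies below the market-clearing price, it is binding.
At P = 2459: Qd = 13440 - 2·2459 = 8522 and Qs = 2·2459 - 1760 = 3158.
Producer surplus without the control is ½ · (3800 - 880) · 5840 = 8526400.
With the ceiling, producers sell 3158 units at 2459, so PS = ½ · (2459 - 880) · 3158 = 2493241.
Change in producer surplus = 2493241 - 8526400 = -6033159.

-6033159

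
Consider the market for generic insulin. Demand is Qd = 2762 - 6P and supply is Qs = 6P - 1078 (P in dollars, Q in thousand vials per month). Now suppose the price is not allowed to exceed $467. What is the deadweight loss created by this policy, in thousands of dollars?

0

Setting quantity demanded equal to quantity supplied, 2762 - 6P = 6P - 1078, gives P* = 320 and Q* = 842.
The ceiling of 467 is above the equilibrium price 320, so it is not binding; the market clears at P* = 320, Q* = 842.
Since the control does not bind, no trades are prevented and deadweight loss is zero.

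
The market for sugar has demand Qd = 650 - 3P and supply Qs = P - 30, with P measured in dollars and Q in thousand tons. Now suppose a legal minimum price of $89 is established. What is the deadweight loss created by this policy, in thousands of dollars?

0

In a free market, 650 - 3P = P - 30 gives the equilibrium P* = 170, Q* = 140.
Since 89 is below P* = 170, the floor does not bind and the free-market outcome prevails.
Since the control does not bind, no trades are prevented and deadweight loss is zero.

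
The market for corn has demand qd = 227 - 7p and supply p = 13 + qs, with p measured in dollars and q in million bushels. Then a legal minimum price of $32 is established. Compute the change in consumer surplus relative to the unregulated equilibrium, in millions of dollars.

-20

Rearranging supply gives qs = p - 13. Without the control the market clears where 227 - 7p = p - 13, i.e. p* = 30 and q* = 17.
Since 32 > 30, the floor is binding.
At p = 32: qd = 227 - 7·32 = 3 and qs = 32 - 13 = 19.
Consumer surplus without the control is ½ · (227/7 - 30) · 17 = 289/14.
With the floor, consumers buy 3 units at 32, so CS = ½ · (227/7 - 32) · 3 = 9/14.
Change in consumer surplus = 9/14 - 289/14 = -20.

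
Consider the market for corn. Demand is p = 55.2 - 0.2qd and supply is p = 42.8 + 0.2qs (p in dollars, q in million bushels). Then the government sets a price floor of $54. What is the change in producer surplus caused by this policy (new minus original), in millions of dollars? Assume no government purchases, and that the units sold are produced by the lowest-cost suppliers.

Rearranging demand gives qd = 276 - 5p; rearranging supply gives qs = 5p - 214. Equilibrium: 276 - 5p = 5p - 214, so 490 = 10p and p* = 49, q* = 31.
Because the floor (54) lies above the market-clearing price, it is binding.
At p = 54: qd = 276 - 5·54 = 6 and qs = 5·54 - 214 = 56.
Producer surplus without the control is ½ · (49 - 42.8) · 31 = 96.1.
With the floor, 6 units are sold at 54. The supply price at q = 6 is 44, so PS = ½ · [(54 - 42.8) + (54 - 44)] · 6 = 63.6.
Change in producer surplus = 63.6 - 96.1 = -32.5.

-32.5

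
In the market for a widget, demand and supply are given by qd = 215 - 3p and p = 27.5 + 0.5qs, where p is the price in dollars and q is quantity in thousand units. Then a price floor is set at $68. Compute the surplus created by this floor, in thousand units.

70

Rearranging supply gives qs = 2p - 55. Setting quantity demanded equal to quantity supplied, 215 - 3p = 2p - 55, gives p* = 54 and q* = 53.
Because the floor (68) lies above the market-clearing price, it is binding.
At p = 68: qd = 215 - 3·68 = 11 and qs = 2·68 - 55 = 81.
Surplus = qs - qd = 81 - 11 = 70.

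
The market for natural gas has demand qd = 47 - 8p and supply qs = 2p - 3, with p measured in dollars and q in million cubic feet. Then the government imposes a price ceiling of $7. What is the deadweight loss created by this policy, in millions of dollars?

0

Without the control the market clears where 47 - 8p = 2p - 3, i.e. p* = 5 and q* = 7.
The ceiling of 7 is above the equilibrium price 5, so it is not binding; the market clears at p* = 5, q* = 7.
Since the control does not bind, no trades are prevented and deadweight loss is zero.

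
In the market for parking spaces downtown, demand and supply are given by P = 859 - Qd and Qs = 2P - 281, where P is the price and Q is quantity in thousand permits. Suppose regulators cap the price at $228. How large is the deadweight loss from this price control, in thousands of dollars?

69312

Rearranging demand gives Qd = 859 - P. In a free market, 859 - P = 2P - 281 gives the equilibrium P* = 380, Q* = 479.
The ceiling of 228 is below the equilibrium price 380, so it binds.
At P = 228: Qd = 859 - 228 = 631 and Qs = 2·228 - 281 = 175.
Quantity traded falls to 175. At Q = 175 the demand price is 859 - 175 = 684 and the supply price is (281 + 175)/2 = 228.
Deadweight loss = ½ · (684 - 228) · (479 - 175) = ½ · 456 · 304 = 69312.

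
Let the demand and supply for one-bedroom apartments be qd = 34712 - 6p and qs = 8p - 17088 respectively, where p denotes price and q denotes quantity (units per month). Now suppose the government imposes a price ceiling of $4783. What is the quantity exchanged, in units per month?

12512

In a free market, 34712 - 6p = 8p - 17088 gives the equilibrium p* = 3700, q* = 12512.
Since 4783 is above p* = 3700, the ceiling does not bind and the free-market outcome prevails.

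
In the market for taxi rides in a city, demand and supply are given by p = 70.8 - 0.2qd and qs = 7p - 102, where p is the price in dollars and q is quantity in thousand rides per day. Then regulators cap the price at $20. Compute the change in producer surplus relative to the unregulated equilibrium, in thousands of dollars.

-1818

Rearranging demand gives qd = 354 - 5p. Setting quantity demanded equal to quantity supplied, 354 - 5p = 7p - 102, gives p* = 38 and q* = 164.
Since 20 < 38, the ceiling is binding.
At p = 20: qd = 354 - 5·20 = 254 and qs = 7·20 - 102 = 38.
Producer surplus without the control is ½ · (38 - 102/7) · 164 = 13448/7.
With the ceiling, producers sell 38 units at 20, so PS = ½ · (20 - 102/7) · 38 = 722/7.
Change in producer surplus = 722/7 - 13448/7 = -1818.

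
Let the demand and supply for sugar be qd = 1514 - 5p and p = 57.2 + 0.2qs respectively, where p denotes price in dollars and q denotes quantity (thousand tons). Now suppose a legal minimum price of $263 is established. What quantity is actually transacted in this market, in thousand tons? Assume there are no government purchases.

Rearranging supply gives qs = 5p - 286. Equilibrium: 1514 - 5p = 5p - 286, so 1800 = 10p and p* = 180, q* = 614.
Because the floor (263) lies above the market-clearing price, it is binding.
At p = 263: qd = 1514 - 5·263 = 199 and qs = 5·263 - 286 = 1029.
The quantity actually transacted is the short side, demand: 199.

199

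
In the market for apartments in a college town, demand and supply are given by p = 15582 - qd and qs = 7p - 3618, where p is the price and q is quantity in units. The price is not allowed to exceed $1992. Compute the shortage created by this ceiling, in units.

Rearranging demand gives qd = 15582 - p. Setting quantity demanded equal to quantity supplied, 15582 - p = 7p - 3618, gives p* = 2400 and q* = 13182.
Because the ceiling (1992) lies below the market-clearing price, it is binding.
At p = 1992: qd = 15582 - 1992 = 13590 and qs = 7·1992 - 3618 = 10326.
Shortage = qd - qs = 13590 - 10326 = 3264.

3264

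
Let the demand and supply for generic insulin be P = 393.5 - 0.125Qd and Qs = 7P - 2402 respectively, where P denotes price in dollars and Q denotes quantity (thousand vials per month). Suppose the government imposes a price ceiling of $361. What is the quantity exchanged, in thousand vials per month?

Rearranging demand gives Qd = 3148 - 8P. Setting quantity demanded equal to quantity supplied, 3148 - 8P = 7P - 2402, gives P* = 370 and Q* = 188.
Since 361 < 370, the ceiling is binding.
At P = 361: Qd = 3148 - 8·361 = 260 and Qs = 7·361 - 2402 = 125.
The quantity actually transacted is the short side, supply: 125.

125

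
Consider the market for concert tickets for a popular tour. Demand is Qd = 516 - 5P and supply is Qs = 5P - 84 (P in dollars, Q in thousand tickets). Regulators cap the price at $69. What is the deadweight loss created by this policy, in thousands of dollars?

Equilibrium: 516 - 5P = 5P - 84, so 600 = 10P and P* = 60, Q* = 216.
Since 69 is above P* = 60, the ceiling does not bind and the free-market outcome prevails.
Since the control does not bind, no trades are prevented and deadweight loss is zero.

0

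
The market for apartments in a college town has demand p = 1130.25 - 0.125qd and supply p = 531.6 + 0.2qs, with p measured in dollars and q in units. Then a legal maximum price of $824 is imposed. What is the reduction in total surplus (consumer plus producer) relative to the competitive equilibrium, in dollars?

23465

Rearranging demand gives qd = 9042 - 8p; rearranging supply gives qs = 5p - 2658. In a free market, 9042 - 8p = 5p - 2658 gives the equilibrium p* = 900, q* = 1842.
Since 824 < 900, the ceiling is binding.
At p = 824: qd = 9042 - 8·824 = 2450 and qs = 5·824 - 2658 = 1462.
Quantity traded falls to 1462. At q = 1462 the demand price is (9042 - 1462)/8 = 947.5 and the supply price is (2658 + 1462)/5 = 824.
Deadweight loss = ½ · (947.5 - 824) · (1842 - 1462) = ½ · 123.5 · 380 = 23465.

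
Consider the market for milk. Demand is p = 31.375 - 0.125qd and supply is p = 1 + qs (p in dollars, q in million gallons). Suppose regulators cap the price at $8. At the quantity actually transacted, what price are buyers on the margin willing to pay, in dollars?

30.5

Rearranging demand gives qd = 251 - 8p; rearranging supply gives qs = p - 1. Equilibrium: 251 - 8p = p - 1, so 252 = 9p and p* = 28, q* = 27.
Since 8 < 28, the ceiling is binding.
At p = 8: qd = 251 - 8·8 = 187 and qs = 8 - 1 = 7.
Only 7 units reach the market. On the demand curve, the marginal buyer's willingness to pay at q = 7 is (251 - 7)/8 = 30.5.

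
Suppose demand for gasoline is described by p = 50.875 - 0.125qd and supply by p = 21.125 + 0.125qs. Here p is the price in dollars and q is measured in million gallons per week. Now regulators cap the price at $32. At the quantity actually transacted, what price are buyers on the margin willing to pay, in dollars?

Rearranging demand gives qd = 407 - 8p; rearranging supply gives qs = 8p - 169. Setting quantity demanded equal to quantity supplied, 407 - 8p = 8p - 169, gives p* = 36 and q* = 119.
The ceiling of 32 is below the equilibrium price 36, so it binds.
At p = 32: qd = 407 - 8·32 = 151 and qs = 8·32 - 169 = 87.
Only 87 units reach the market. On the demand curve, the marginal buyer's willingness to pay at q = 87 is (407 - 87)/8 = 40.

40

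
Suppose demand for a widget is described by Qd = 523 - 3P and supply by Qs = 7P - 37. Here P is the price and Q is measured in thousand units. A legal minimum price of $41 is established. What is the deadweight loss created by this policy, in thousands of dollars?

Without the control the market clears where 523 - 3P = 7P - 37, i.e. P* = 56 and Q* = 355.
The floor of 41 is below the equilibrium price 56, so it is not binding; the market clears at P* = 56, Q* = 355.
Since the control does not bind, no trades are prevented and deadweight loss is zero.

0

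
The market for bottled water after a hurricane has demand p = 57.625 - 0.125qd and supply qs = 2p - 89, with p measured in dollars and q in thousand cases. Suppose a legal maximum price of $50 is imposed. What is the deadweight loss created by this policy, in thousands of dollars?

31.25

Rearranging demand gives qd = 461 - 8p. Setting quantity demanded equal to quantity supplied, 461 - 8p = 2p - 89, gives p* = 55 and q* = 21.
Because the ceiling (50) lies below the market-clearing price, it is binding.
At p = 50: qd = 461 - 8·50 = 61 and qs = 2·50 - 89 = 11.
Quantity traded falls to 11. At q = 11 the demand price is (461 - 11)/8 = 56.25 and the supply price is (89 + 11)/2 = 50.
Deadweight loss = ½ · (56.25 - 50) · (21 - 11) = ½ · 6.25 · 10 = 31.25.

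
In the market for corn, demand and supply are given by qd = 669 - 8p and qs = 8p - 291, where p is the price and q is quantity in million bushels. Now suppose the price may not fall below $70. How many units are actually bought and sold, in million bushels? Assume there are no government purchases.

109

In a free market, 669 - 8p = 8p - 291 gives the equilibrium p* = 60, q* = 189.
Since 70 > 60, the floor is binding.
At p = 70: qd = 669 - 8·70 = 109 and qs = 8·70 - 291 = 269.
The quantity actually transacted is the short side, demand: 109.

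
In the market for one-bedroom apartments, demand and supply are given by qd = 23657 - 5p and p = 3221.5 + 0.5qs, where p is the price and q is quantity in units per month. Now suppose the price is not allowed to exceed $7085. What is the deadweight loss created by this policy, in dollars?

Rearranging supply gives qs = 2p - 6443. In a free market, 23657 - 5p = 2p - 6443 gives the equilibrium p* = 4300, q* = 2157.
Since 7085 is above p* = 4300, the ceiling does not bind and the free-market outcome prevails.
Since the control does not bind, no trades are prevented and deadweight loss is zero.

0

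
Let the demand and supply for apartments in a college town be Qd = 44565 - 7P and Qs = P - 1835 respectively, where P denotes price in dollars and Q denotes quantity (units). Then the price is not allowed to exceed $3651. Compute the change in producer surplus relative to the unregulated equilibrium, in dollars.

-6211684.5

In a free market, 44565 - 7P = P - 1835 gives the equilibrium P* = 5800, Q* = 3965.
The ceiling of 3651 is below the equilibrium price 5800, so it binds.
At P = 3651: Qd = 44565 - 7·3651 = 19008 and Qs = 3651 - 1835 = 1816.
Producer surplus without the control is ½ · (5800 - 1835) · 3965 = 7860612.5.
With the ceiling, producers sell 1816 units at 3651, so PS = ½ · (3651 - 1835) · 1816 = 1648928.
Change in producer surplus = 1648928 - 7860612.5 = -6211684.5.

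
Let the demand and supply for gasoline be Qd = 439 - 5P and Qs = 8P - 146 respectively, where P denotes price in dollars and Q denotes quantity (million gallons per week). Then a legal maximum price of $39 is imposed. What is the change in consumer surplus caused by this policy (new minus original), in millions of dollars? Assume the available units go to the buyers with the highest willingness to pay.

765.6

Equilibrium: 439 - 5P = 8P - 146, so 585 = 13P and P* = 45, Q* = 214.
Because the ceiling (39) lies below the market-clearing price, it is binding.
At P = 39: Qd = 439 - 5·39 = 244 and Qs = 8·39 - 146 = 166.
Consumer surplus without the control is ½ · (87.8 - 45) · 214 = 4579.6.
With the ceiling, 166 units are sold at 39 (assume they go to the highest-value buyers). The demand price at Q = 166 is 54.6, so CS = ½ · [(87.8 - 39) + (54.6 - 39)] · 166 = 5345.2.
Change in consumer surplus = 5345.2 - 4579.6 = 765.6.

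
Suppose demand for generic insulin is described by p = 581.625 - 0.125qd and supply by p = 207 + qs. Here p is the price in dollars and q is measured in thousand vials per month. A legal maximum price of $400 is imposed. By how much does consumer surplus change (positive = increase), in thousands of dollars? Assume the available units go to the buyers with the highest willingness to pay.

Rearranging demand gives qd = 4653 - 8p; rearranging supply gives qs = p - 207. Setting quantity demanded equal to quantity supplied, 4653 - 8p = p - 207, gives p* = 540 and q* = 333.
Since 400 < 540, the ceiling is binding.
At p = 400: qd = 4653 - 8·400 = 1453 and qs = 400 - 207 = 193.
Consumer surplus without the control is ½ · (581.625 - 540) · 333 = 6930.5625.
With the ceiling, 193 units are sold at 400 (assume they go to the highest-value buyers). The demand price at q = 193 is 557.5, so CS = ½ · [(581.625 - 400) + (557.5 - 400)] · 193 = 32725.5625.
Change in consumer surplus = 32725.5625 - 6930.5625 = 25795.

25795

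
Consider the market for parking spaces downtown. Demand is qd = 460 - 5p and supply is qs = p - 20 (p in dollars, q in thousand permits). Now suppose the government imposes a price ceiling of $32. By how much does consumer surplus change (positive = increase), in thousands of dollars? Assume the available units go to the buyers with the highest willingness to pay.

345.6

Equilibrium: 460 - 5p = p - 20, so 480 = 6p and p* = 80, q* = 60.
Because the ceiling (32) lies below the market-clearing price, it is binding.
At p = 32: qd = 460 - 5·32 = 300 and qs = 32 - 20 = 12.
Consumer surplus without the control is ½ · (92 - 80) · 60 = 360.
With the ceiling, 12 units are sold at 32 (assume they go to the highest-value buyers). The demand price at q = 12 is 89.6, so CS = ½ · [(92 - 32) + (89.6 - 32)] · 12 = 705.6.
Change in consumer surplus = 705.6 - 360 = 345.6.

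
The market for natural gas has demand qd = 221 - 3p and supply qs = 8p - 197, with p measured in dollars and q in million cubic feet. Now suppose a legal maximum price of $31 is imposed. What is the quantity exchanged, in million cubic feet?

In a free market, 221 - 3p = 8p - 197 gives the equilibrium p* = 38, q* = 107.
The ceiling of 31 is below the equilibrium price 38, so it binds.
At p = 31: qd = 221 - 3·31 = 128 and qs = 8·31 - 197 = 51.
The quantity actually transacted is the short side, supply: 51.

51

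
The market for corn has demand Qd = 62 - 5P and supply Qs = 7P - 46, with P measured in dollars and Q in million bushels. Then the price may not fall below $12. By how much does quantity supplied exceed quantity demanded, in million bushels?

36

Equilibrium: 62 - 5P = 7P - 46, so 108 = 12P and P* = 9, Q* = 17.
The floor of 12 is above the equilibrium price 9, so it binds.
At P = 12: Qd = 62 - 5·12 = 2 and Qs = 7·12 - 46 = 38.
Surplus = Qs - Qd = 38 - 2 = 36.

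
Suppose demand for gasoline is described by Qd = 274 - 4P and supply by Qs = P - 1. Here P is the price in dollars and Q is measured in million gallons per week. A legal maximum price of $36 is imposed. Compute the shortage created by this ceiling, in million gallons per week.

95

Setting quantity demanded equal to quantity supplied, 274 - 4P = P - 1, gives P* = 55 and Q* = 54.
Since 36 < 55, the ceiling is binding.
At P = 36: Qd = 274 - 4·36 = 130 and Qs = 36 - 1 = 35.
Shortage = Qd - Qs = 130 - 35 = 95.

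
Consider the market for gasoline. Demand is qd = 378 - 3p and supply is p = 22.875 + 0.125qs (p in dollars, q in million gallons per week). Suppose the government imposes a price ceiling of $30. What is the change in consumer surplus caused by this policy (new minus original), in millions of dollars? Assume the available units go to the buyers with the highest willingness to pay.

Rearranging supply gives qs = 8p - 183. Without the control the market clears where 378 - 3p = 8p - 183, i.e. p* = 51 and q* = 225.
Because the ceiling (30) lies below the market-clearing price, it is binding.
At p = 30: qd = 378 - 3·30 = 288 and qs = 8·30 - 183 = 57.
Consumer surplus without the control is ½ · (126 - 51) · 225 = 8437.5.
With the ceiling, 57 units are sold at 30 (assume they go to the highest-value buyers). The demand price at q = 57 is 107, so CS = ½ · [(126 - 30) + (107 - 30)] · 57 = 4930.5.
Change in consumer surplus = 4930.5 - 8437.5 = -3507.

-3507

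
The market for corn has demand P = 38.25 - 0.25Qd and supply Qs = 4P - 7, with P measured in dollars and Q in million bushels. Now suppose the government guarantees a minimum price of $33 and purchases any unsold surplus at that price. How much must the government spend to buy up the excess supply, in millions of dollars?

3432

Rearranging demand gives Qd = 153 - 4P. Without the control the market clears where 153 - 4P = 4P - 7, i.e. P* = 20 and Q* = 73.
Since 33 > 20, the floor is binding.
At P = 33: Qd = 153 - 4·33 = 21 and Qs = 4·33 - 7 = 125.
Surplus = Qs - Qd = 104.
Government expenditure = surplus × support price = 104 × 33 = 3432.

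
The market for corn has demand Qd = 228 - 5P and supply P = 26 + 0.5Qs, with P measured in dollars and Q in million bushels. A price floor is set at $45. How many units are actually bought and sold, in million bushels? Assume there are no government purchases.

Rearranging supply gives Qs = 2P - 52. Without the control the market clears where 228 - 5P = 2P - 52, i.e. P* = 40 and Q* = 28.
Since 45 > 40, the floor is binding.
At P = 45: Qd = 228 - 5·45 = 3 and Qs = 2·45 - 52 = 38.
The quantity actually transacted is the short side, demand: 3.

3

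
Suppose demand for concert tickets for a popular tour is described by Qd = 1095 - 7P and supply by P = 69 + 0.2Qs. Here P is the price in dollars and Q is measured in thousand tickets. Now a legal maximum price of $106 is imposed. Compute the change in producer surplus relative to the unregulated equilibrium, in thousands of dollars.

-3080

Rearranging supply gives Qs = 5P - 345. Setting quantity demanded equal to quantity supplied, 1095 - 7P = 5P - 345, gives P* = 120 and Q* = 255.
Because the ceiling (106) lies below the market-clearing price, it is binding.
At P = 106: Qd = 1095 - 7·106 = 353 and Qs = 5·106 - 345 = 185.
Producer surplus without the control is ½ · (120 - 69) · 255 = 6502.5.
With the ceiling, producers sell 185 units at 106, so PS = ½ · (106 - 69) · 185 = 3422.5.
Change in producer surplus = 3422.5 - 6502.5 = -3080.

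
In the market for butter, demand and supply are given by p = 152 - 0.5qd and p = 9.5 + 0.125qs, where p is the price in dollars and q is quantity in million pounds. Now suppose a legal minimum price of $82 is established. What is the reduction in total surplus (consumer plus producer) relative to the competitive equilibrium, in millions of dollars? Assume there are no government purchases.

2420

Rearranging demand gives qd = 304 - 2p; rearranging supply gives qs = 8p - 76. Without the control the market clears where 304 - 2p = 8p - 76, i.e. p* = 38 and q* = 228.
Since 82 > 38, the floor is binding.
At p = 82: qd = 304 - 2·82 = 140 and qs = 8·82 - 76 = 580.
Quantity traded falls to 140. At q = 140 the demand price is (304 - 140)/2 = 82 and the supply price is (76 + 140)/8 = 27.
Deadweight loss = ½ · (82 - 27) · (228 - 140) = ½ · 55 · 88 = 2420.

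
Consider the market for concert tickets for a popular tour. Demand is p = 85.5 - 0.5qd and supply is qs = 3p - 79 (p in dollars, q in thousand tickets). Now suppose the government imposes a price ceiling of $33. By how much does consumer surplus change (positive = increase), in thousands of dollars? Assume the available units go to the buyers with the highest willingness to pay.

Rearranging demand gives qd = 171 - 2p. In a free market, 171 - 2p = 3p - 79 gives the equilibrium p* = 50, q* = 71.
The ceiling of 33 is below the equilibrium price 50, so it binds.
At p = 33: qd = 171 - 2·33 = 105 and qs = 3·33 - 79 = 20.
Consumer surplus without the control is ½ · (85.5 - 50) · 71 = 1260.25.
With the ceiling, 20 units are sold at 33 (assume they go to the highest-value buyers). The demand price at q = 20 is 75.5, so CS = ½ · [(85.5 - 33) + (75.5 - 33)] · 20 = 950.
Change in consumer surplus = 950 - 1260.25 = -310.25.

-310.25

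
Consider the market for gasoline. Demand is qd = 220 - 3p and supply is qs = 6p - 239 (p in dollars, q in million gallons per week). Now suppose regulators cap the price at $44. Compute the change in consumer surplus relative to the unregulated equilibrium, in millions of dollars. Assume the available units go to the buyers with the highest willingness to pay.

-119

Setting quantity demanded equal to quantity supplied, 220 - 3p = 6p - 239, gives p* = 51 and q* = 67.
Because the ceiling (44) lies below the market-clearing price, it is binding.
At p = 44: qd = 220 - 3·44 = 88 and qs = 6·44 - 239 = 25.
Consumer surplus without the control is ½ · (220/3 - 51) · 67 = 4489/6.
With the ceiling, 25 units are sold at 44 (assume they go to the highest-value buyers). The demand price at q = 25 is 65, so CS = ½ · [(220/3 - 44) + (65 - 44)] · 25 = 3775/6.
Change in consumer surplus = 3775/6 - 4489/6 = -119.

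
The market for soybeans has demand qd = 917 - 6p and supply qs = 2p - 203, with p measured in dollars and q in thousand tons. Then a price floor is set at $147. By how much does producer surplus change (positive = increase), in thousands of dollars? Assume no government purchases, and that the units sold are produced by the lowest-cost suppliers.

In a free market, 917 - 6p = 2p - 203 gives the equilibrium p* = 140, q* = 77.
The floor of 147 is above the equilibrium price 140, so it binds.
At p = 147: qd = 917 - 6·147 = 35 and qs = 2·147 - 203 = 91.
Producer surplus without the control is ½ · (140 - 101.5) · 77 = 1482.25.
With the floor, 35 units are sold at 147. The supply price at q = 35 is 119, so PS = ½ · [(147 - 101.5) + (147 - 119)] · 35 = 1286.25.
Change in producer surplus = 1286.25 - 1482.25 = -196.

-196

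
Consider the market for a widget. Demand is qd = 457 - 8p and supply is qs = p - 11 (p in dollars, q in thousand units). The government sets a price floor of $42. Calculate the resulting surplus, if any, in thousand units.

0

Equilibrium: 457 - 8p = p - 11, so 468 = 9p and p* = 52, q* = 41.
The floor of 42 is below the equilibrium price 52, so it is not binding; the market clears at p* = 52, q* = 41.
Since the control does not bind, there is no surplus.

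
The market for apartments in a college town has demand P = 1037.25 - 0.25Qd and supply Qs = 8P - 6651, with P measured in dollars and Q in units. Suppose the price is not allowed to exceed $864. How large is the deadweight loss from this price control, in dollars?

Rearranging demand gives Qd = 4149 - 4P. In a free market, 4149 - 4P = 8P - 6651 gives the equilibrium P* = 900, Q* = 549.
Since 864 < 900, the ceiling is binding.
At P = 864: Qd = 4149 - 4·864 = 693 and Qs = 8·864 - 6651 = 261.
Quantity traded falls to 261. At Q = 261 the demand price is (4149 - 261)/4 = 972 and the supply price is (6651 + 261)/8 = 864.
Deadweight loss = ½ · (972 - 864) · (549 - 261) = ½ · 108 · 288 = 15552.

15552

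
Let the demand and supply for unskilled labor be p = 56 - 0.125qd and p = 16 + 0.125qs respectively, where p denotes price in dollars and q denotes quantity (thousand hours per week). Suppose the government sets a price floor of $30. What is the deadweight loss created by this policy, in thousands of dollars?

Rearranging demand gives qd = 448 - 8p; rearranging supply gives qs = 8p - 128. Without the control the market clears where 448 - 8p = 8p - 128, i.e. p* = 36 and q* = 160.
Since 30 is below p* = 36, the floor does not bind and the free-market outcome prevails.
Since the control does not bind, no trades are prevented and deadweight loss is zero.

0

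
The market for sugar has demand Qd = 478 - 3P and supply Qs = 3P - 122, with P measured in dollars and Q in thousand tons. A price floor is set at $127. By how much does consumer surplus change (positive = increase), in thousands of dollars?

-3712.5

Without the control the market clears where 478 - 3P = 3P - 122, i.e. P* = 100 and Q* = 178.
Because the floor (127) lies above the market-clearing price, it is binding.
At P = 127: Qd = 478 - 3·127 = 97 and Qs = 3·127 - 122 = 259.
Consumer surplus without the control is ½ · (478/3 - 100) · 178 = 15842/3.
With the floor, consumers buy 97 units at 127, so CS = ½ · (478/3 - 127) · 97 = 9409/6.
Change in consumer surplus = 9409/6 - 15842/3 = -3712.5.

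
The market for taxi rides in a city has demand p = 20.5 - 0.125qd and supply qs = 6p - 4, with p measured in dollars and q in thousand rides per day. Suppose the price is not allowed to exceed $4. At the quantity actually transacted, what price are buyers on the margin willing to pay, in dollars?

18

Rearranging demand gives qd = 164 - 8p. In a free market, 164 - 8p = 6p - 4 gives the equilibrium p* = 12, q* = 68.
Since 4 < 12, the ceiling is binding.
At p = 4: qd = 164 - 8·4 = 132 and qs = 6·4 - 4 = 20.
Only 20 units reach the market. On the demand curve, the marginal buyer's willingness to pay at q = 20 is (164 - 20)/8 = 18.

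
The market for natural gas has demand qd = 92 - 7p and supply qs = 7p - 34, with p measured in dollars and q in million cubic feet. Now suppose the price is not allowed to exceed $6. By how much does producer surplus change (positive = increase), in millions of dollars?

-55.5

Setting quantity demanded equal to quantity supplied, 92 - 7p = 7p - 34, gives p* = 9 and q* = 29.
The ceiling of 6 is below the equilibrium price 9, so it binds.
At p = 6: qd = 92 - 7·6 = 50 and qs = 7·6 - 34 = 8.
Producer surplus without the control is ½ · (9 - 34/7) · 29 = 841/14.
With the ceiling, producers sell 8 units at 6, so PS = ½ · (6 - 34/7) · 8 = 32/7.
Change in producer surplus = 32/7 - 841/14 = -55.5.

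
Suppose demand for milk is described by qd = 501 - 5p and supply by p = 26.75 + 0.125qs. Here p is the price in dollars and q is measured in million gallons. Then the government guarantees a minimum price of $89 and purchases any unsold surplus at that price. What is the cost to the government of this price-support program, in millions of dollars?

Rearranging supply gives qs = 8p - 214. Setting quantity demanded equal to quantity supplied, 501 - 5p = 8p - 214, gives p* = 55 and q* = 226.
Because the floor (89) lies above the market-clearing price, it is binding.
At p = 89: qd = 501 - 5·89 = 56 and qs = 8·89 - 214 = 498.
Surplus = qs - qd = 442.
Government expenditure = surplus × support price = 442 × 89 = 39338.

39338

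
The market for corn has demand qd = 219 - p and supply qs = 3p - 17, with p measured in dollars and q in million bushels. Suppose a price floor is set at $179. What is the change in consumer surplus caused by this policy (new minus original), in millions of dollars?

Without the control the market clears where 219 - p = 3p - 17, i.e. p* = 59 and q* = 160.
Because the floor (179) lies above the market-clearing price, it is binding.
At p = 179: qd = 219 - 179 = 40 and qs = 3·179 - 17 = 520.
Consumer surplus without the control is ½ · (219 - 59) · 160 = 12800.
With the floor, consumers buy 40 units at 179, so CS = ½ · (219 - 179) · 40 = 800.
Change in consumer surplus = 800 - 12800 = -12000.

-12000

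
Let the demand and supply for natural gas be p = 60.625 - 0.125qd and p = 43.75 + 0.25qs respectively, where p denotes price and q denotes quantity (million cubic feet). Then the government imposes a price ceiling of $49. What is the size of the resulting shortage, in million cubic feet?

Rearranging demand gives qd = 485 - 8p; rearranging supply gives qs = 4p - 175. Setting quantity demanded equal to quantity supplied, 485 - 8p = 4p - 175, gives p* = 55 and q* = 45.
Since 49 < 55, the ceiling is binding.
At p = 49: qd = 485 - 8·49 = 93 and qs = 4·49 - 175 = 21.
Shortage = qd - qs = 93 - 21 = 72.

72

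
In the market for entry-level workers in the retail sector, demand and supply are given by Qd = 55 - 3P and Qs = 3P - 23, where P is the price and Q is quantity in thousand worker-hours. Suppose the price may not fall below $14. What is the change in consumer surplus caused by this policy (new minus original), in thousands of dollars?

Setting quantity demanded equal to quantity supplied, 55 - 3P = 3P - 23, gives P* = 13 and Q* = 16.
Since 14 > 13, the floor is binding.
At P = 14: Qd = 55 - 3·14 = 13 and Qs = 3·14 - 23 = 19.
Consumer surplus without the control is ½ · (55/3 - 13) · 16 = 128/3.
With the floor, consumers buy 13 units at 14, so CS = ½ · (55/3 - 14) · 13 = 169/6.
Change in consumer surplus = 169/6 - 128/3 = -14.5.

-14.5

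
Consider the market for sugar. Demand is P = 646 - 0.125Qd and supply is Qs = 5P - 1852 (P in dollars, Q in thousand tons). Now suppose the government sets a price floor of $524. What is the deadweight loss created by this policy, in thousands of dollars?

Rearranging demand gives Qd = 5168 - 8P. In a free market, 5168 - 8P = 5P - 1852 gives the equilibrium P* = 540, Q* = 848.
The floor of 524 is below the equilibrium price 540, so it is not binding; the market clears at P* = 540, Q* = 848.
Since the control does not bind, no trades are prevented and deadweight loss is zero.

0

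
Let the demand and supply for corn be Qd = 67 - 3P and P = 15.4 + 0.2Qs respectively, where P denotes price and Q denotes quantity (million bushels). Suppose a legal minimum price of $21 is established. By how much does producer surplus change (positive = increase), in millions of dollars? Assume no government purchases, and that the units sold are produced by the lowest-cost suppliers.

3.9

Rearranging supply gives Qs = 5P - 77. Without the control the market clears where 67 - 3P = 5P - 77, i.e. P* = 18 and Q* = 13.
Because the floor (21) lies above the market-clearing price, it is binding.
At P = 21: Qd = 67 - 3·21 = 4 and Qs = 5·21 - 77 = 28.
Producer surplus without the control is ½ · (18 - 15.4) · 13 = 16.9.
With the floor, 4 units are sold at 21. The supply price at Q = 4 is 16.2, so PS = ½ · [(21 - 15.4) + (21 - 16.2)] · 4 = 20.8.
Change in producer surplus = 20.8 - 16.9 = 3.9.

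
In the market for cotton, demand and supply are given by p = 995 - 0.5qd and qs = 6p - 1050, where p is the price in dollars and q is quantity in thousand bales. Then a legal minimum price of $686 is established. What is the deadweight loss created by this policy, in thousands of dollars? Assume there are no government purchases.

124848

Rearranging demand gives qd = 1990 - 2p. Equilibrium: 1990 - 2p = 6p - 1050, so 3040 = 8p and p* = 380, q* = 1230.
The floor of 686 is above the equilibrium price 380, so it binds.
At p = 686: qd = 1990 - 2·686 = 618 and qs = 6·686 - 1050 = 3066.
Quantity traded falls to 618. At q = 618 the demand price is (1990 - 618)/2 = 686 and the supply price is (1050 + 618)/6 = 278.
Deadweight loss = ½ · (686 - 278) · (1230 - 618) = ½ · 408 · 612 = 124848.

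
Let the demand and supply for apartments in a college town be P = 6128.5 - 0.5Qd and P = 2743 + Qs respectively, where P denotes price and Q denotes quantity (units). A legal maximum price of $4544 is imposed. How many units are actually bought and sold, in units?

Rearranging demand gives Qd = 12257 - 2P; rearranging supply gives Qs = P - 2743. Setting quantity demanded equal to quantity supplied, 12257 - 2P = P - 2743, gives P* = 5000 and Q* = 2257.
Because the ceiling (4544) lies below the market-clearing price, it is binding.
At P = 4544: Qd = 12257 - 2·4544 = 3169 and Qs = 4544 - 2743 = 1801.
The quantity actually transacted is the short side, supply: 1801.

1801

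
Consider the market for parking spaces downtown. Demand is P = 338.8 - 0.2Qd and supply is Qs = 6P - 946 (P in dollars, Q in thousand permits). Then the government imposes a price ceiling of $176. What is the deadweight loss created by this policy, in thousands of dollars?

Rearranging demand gives Qd = 1694 - 5P. Without the control the market clears where 1694 - 5P = 6P - 946, i.e. P* = 240 and Q* = 494.
The ceiling of 176 is below the equilibrium price 240, so it binds.
At P = 176: Qd = 1694 - 5·176 = 814 and Qs = 6·176 - 946 = 110.
Quantity traded falls to 110. At Q = 110 the demand price is (1694 - 110)/5 = 316.8 and the supply price is (946 + 110)/6 = 176.
Deadweight loss = ½ · (316.8 - 176) · (494 - 110) = ½ · 140.8 · 384 = 27033.6.

27033.6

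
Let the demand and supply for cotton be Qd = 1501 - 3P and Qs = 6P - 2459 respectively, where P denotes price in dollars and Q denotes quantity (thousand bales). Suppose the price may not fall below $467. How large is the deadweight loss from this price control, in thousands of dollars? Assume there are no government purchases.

Without the control the market clears where 1501 - 3P = 6P - 2459, i.e. P* = 440 and Q* = 181.
Because the floor (467) lies above the market-clearing price, it is binding.
At P = 467: Qd = 1501 - 3·467 = 100 and Qs = 6·467 - 2459 = 343.
Quantity traded falls to 100. At Q = 100 the demand price is (1501 - 100)/3 = 467 and the supply price is (2459 + 100)/6 = 426.5.
Deadweight loss = ½ · (467 - 426.5) · (181 - 100) = ½ · 40.5 · 81 = 1640.25.

1640.25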